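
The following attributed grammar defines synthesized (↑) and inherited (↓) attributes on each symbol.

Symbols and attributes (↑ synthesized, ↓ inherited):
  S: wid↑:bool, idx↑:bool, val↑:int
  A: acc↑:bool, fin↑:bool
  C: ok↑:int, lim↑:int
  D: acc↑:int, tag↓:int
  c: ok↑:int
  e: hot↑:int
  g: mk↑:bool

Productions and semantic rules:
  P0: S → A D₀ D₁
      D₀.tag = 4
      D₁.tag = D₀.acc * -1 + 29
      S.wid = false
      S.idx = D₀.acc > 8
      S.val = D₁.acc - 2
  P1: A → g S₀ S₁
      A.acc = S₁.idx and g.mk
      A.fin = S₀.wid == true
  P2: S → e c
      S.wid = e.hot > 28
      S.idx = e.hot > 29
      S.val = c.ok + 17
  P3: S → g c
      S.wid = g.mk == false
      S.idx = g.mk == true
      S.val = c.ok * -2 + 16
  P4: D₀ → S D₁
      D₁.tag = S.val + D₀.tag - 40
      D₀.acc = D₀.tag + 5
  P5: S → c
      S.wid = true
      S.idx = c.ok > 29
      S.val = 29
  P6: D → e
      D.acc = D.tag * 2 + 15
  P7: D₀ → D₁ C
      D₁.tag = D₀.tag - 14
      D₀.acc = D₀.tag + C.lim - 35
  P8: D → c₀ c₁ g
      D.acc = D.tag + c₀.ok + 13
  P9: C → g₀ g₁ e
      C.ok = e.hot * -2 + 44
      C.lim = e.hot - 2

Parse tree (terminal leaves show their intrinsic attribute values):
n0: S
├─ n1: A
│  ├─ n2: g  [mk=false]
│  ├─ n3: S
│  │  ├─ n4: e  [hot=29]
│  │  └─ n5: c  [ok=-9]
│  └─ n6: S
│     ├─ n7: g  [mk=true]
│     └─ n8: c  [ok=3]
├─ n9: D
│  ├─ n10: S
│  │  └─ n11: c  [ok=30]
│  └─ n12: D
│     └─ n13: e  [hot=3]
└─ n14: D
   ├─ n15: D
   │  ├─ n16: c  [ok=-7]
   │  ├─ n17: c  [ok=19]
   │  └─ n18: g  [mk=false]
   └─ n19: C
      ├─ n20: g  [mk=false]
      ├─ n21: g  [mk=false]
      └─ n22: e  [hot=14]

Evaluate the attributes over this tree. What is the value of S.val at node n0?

-5

1. n2.mk = false  [terminal]
2. n4.hot = 29  [terminal]
3. n5.ok = -9  [terminal]
4. n3.wid = true  [e.hot > 28]
5. n3.idx = false  [e.hot > 29]
6. n3.val = 8  [c.ok + 17]
7. n7.mk = true  [terminal]
8. n8.ok = 3  [terminal]
9. n6.wid = false  [g.mk == false]
10. n6.idx = true  [g.mk == true]
11. n6.val = 10  [c.ok * -2 + 16]
12. n1.acc = false  [S₁.idx and g.mk]
13. n1.fin = true  [S₀.wid == true]
14. n9.tag = 4  [4]
15. n11.ok = 30  [terminal]
16. n10.wid = true  [true]
17. n10.idx = true  [c.ok > 29]
18. n10.val = 29  [29]
19. n12.tag = -7  [S.val + D₀.tag - 40]
20. n13.hot = 3  [terminal]
21. n12.acc = 1  [D.tag * 2 + 15]
22. n9.acc = 9  [D₀.tag + 5]
23. n14.tag = 20  [D₀.acc * -1 + 29]
24. n15.tag = 6  [D₀.tag - 14]
25. n16.ok = -7  [terminal]
26. n17.ok = 19  [terminal]
27. n18.mk = false  [terminal]
28. n15.acc = 12  [D.tag + c₀.ok + 13]
29. n20.mk = false  [terminal]
30. n21.mk = false  [terminal]
31. n22.hot = 14  [terminal]
32. n19.ok = 16  [e.hot * -2 + 44]
33. n19.lim = 12  [e.hot - 2]
34. n14.acc = -3  [D₀.tag + C.lim - 35]
35. n0.wid = false  [false]
36. n0.idx = true  [D₀.acc > 8]
37. n0.val = -5  [D₁.acc - 2]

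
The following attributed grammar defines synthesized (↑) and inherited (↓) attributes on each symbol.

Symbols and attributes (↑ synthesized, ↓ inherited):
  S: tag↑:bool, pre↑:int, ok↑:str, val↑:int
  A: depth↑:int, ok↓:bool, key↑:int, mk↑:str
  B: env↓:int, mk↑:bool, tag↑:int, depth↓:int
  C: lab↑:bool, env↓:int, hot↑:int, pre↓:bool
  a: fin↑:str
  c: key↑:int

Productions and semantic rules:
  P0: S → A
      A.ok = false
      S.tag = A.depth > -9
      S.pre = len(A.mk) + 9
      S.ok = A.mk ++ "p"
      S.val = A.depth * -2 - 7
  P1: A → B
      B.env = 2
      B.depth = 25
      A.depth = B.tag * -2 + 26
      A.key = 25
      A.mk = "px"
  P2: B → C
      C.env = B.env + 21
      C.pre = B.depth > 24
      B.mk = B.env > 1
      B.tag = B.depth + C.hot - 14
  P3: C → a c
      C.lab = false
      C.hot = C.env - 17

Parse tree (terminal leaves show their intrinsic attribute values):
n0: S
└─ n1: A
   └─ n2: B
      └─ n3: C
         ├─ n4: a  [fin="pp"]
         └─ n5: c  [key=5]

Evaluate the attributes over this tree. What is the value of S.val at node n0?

1. n1.ok = false  [false]
2. n2.env = 2  [2]
3. n2.depth = 25  [25]
4. n3.env = 23  [B.env + 21]
5. n3.pre = true  [B.depth > 24]
6. n4.fin = "pp"  [terminal]
7. n5.key = 5  [terminal]
8. n3.lab = false  [false]
9. n3.hot = 6  [C.env - 17]
10. n2.mk = true  [B.env > 1]
11. n2.tag = 17  [B.depth + C.hot - 14]
12. n1.depth = -8  [B.tag * -2 + 26]
13. n1.key = 25  [25]
14. n1.mk = "px"  ["px"]
15. n0.tag = true  [A.depth > -9]
16. n0.pre = 11  [len(A.mk) + 9]
17. n0.ok = "pxp"  [A.mk ++ "p"]
18. n0.val = 9  [A.depth * -2 - 7]

9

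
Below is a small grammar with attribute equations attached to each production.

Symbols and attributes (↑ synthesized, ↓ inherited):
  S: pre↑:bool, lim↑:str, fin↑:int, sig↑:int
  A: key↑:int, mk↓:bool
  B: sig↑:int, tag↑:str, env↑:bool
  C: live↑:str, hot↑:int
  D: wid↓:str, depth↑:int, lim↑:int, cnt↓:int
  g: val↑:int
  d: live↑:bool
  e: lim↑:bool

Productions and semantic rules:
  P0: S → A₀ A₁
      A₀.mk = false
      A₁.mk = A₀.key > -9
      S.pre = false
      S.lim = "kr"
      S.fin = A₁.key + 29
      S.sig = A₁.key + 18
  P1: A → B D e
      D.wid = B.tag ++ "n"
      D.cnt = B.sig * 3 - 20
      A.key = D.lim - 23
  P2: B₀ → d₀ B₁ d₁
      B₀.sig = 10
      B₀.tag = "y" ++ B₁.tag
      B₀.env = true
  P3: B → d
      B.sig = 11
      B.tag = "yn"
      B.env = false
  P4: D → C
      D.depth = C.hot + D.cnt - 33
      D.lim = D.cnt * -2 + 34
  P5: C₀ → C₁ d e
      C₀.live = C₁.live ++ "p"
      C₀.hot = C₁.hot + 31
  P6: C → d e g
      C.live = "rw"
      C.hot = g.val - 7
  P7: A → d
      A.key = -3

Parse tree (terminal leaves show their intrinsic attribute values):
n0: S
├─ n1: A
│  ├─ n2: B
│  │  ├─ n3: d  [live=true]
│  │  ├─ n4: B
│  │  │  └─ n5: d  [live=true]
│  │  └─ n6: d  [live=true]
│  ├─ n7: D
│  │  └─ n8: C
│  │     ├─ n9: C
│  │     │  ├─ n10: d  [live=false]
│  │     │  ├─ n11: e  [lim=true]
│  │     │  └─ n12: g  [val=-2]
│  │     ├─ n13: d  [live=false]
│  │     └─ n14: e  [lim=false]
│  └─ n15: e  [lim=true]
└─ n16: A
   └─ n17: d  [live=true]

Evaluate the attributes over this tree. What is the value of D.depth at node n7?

1. n1.mk = false  [false]
2. n3.live = true  [terminal]
3. n5.live = true  [terminal]
4. n4.sig = 11  [11]
5. n4.tag = "yn"  ["yn"]
6. n4.env = false  [false]
7. n6.live = true  [terminal]
8. n2.sig = 10  [10]
9. n2.tag = "yyn"  ["y" ++ B₁.tag]
10. n2.env = true  [true]
11. n7.wid = "yynn"  [B.tag ++ "n"]
12. n7.cnt = 10  [B.sig * 3 - 20]
13. n10.live = false  [terminal]
14. n11.lim = true  [terminal]
15. n12.val = -2  [terminal]
16. n9.live = "rw"  ["rw"]
17. n9.hot = -9  [g.val - 7]
18. n13.live = false  [terminal]
19. n14.lim = false  [terminal]
20. n8.live = "rwp"  [C₁.live ++ "p"]
21. n8.hot = 22  [C₁.hot + 31]
22. n7.depth = -1  [C.hot + D.cnt - 33]
23. n7.lim = 14  [D.cnt * -2 + 34]
24. n15.lim = true  [terminal]
25. n1.key = -9  [D.lim - 23]
26. n16.mk = false  [A₀.key > -9]
27. n17.live = true  [terminal]
28. n16.key = -3  [-3]
29. n0.pre = false  [false]
30. n0.lim = "kr"  ["kr"]
31. n0.fin = 26  [A₁.key + 29]
32. n0.sig = 15  [A₁.key + 18]

-1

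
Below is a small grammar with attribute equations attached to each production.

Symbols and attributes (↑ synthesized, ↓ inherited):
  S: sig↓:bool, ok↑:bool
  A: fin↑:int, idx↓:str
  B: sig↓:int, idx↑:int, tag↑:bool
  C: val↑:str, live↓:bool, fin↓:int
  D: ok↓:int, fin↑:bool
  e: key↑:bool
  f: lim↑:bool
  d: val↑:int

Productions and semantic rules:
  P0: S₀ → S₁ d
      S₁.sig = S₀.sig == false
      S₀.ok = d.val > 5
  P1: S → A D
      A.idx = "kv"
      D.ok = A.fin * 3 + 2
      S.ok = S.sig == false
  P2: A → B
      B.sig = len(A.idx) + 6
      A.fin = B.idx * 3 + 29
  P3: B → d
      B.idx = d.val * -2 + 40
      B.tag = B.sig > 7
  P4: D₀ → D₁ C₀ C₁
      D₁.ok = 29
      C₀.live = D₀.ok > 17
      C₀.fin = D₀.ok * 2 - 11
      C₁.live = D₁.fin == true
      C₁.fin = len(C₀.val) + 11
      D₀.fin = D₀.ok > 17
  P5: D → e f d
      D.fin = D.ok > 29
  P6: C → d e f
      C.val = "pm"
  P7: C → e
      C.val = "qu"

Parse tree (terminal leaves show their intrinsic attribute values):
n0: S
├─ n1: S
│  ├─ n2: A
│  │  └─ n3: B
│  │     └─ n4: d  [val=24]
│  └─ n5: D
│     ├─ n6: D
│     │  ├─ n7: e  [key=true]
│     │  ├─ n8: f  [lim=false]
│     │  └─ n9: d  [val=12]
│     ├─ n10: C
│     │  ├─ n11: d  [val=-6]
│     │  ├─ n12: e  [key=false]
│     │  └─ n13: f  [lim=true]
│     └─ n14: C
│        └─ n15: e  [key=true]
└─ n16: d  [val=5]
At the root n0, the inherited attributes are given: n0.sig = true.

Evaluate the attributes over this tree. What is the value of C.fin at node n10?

1. n0.sig = true  [given at root]
2. n1.sig = false  [S₀.sig == false]
3. n2.idx = "kv"  ["kv"]
4. n3.sig = 8  [len(A.idx) + 6]
5. n4.val = 24  [terminal]
6. n3.idx = -8  [d.val * -2 + 40]
7. n3.tag = true  [B.sig > 7]
8. n2.fin = 5  [B.idx * 3 + 29]
9. n5.ok = 17  [A.fin * 3 + 2]
10. n6.ok = 29  [29]
11. n7.key = true  [terminal]
12. n8.lim = false  [terminal]
13. n9.val = 12  [terminal]
14. n6.fin = false  [D.ok > 29]
15. n10.live = false  [D₀.ok > 17]
16. n10.fin = 23  [D₀.ok * 2 - 11]
17. n11.val = -6  [terminal]
18. n12.key = false  [terminal]
19. n13.lim = true  [terminal]
20. n10.val = "pm"  ["pm"]
21. n14.live = false  [D₁.fin == true]
22. n14.fin = 13  [len(C₀.val) + 11]
23. n15.key = true  [terminal]
24. n14.val = "qu"  ["qu"]
25. n5.fin = false  [D₀.ok > 17]
26. n1.ok = true  [S.sig == false]
27. n16.val = 5  [terminal]
28. n0.ok = false  [d.val > 5]

23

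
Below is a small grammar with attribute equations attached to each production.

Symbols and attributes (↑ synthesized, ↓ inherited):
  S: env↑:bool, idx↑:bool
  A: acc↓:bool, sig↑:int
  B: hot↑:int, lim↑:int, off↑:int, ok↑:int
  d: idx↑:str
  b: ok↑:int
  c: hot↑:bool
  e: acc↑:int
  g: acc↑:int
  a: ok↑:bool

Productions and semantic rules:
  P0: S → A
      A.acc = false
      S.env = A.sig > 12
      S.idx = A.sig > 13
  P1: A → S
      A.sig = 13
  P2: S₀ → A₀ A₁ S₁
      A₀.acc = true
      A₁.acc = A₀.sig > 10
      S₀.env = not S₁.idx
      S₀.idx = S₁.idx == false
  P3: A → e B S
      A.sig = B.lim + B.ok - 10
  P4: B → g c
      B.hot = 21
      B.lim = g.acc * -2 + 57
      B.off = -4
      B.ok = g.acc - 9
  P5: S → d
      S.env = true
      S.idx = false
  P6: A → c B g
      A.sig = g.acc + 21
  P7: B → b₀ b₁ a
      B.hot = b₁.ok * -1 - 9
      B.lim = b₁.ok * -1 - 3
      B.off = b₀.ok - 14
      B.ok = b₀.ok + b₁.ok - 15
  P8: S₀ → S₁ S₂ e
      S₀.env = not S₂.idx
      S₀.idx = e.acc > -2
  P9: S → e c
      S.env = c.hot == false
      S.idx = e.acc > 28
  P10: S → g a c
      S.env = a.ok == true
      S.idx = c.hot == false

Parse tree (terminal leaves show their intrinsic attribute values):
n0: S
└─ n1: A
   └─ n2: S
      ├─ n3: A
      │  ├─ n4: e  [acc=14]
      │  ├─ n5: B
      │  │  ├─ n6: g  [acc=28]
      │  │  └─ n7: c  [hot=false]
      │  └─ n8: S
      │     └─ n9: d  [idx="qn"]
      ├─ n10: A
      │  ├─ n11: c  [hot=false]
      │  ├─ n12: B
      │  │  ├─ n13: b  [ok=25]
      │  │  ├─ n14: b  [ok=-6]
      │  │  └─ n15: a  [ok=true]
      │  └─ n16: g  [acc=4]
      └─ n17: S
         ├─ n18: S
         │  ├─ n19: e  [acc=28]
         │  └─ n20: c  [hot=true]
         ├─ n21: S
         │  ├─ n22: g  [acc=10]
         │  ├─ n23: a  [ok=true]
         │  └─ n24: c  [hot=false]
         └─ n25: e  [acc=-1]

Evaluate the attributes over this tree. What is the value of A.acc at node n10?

1. n1.acc = false  [false]
2. n3.acc = true  [true]
3. n4.acc = 14  [terminal]
4. n6.acc = 28  [terminal]
5. n7.hot = false  [terminal]
6. n5.hot = 21  [21]
7. n5.lim = 1  [g.acc * -2 + 57]
8. n5.off = -4  [-4]
9. n5.ok = 19  [g.acc - 9]
10. n9.idx = "qn"  [terminal]
11. n8.env = true  [true]
12. n8.idx = false  [false]
13. n3.sig = 10  [B.lim + B.ok - 10]
14. n10.acc = false  [A₀.sig > 10]
15. n11.hot = false  [terminal]
16. n13.ok = 25  [terminal]
17. n14.ok = -6  [terminal]
18. n15.ok = true  [terminal]
19. n12.hot = -3  [b₁.ok * -1 - 9]
20. n12.lim = 3  [b₁.ok * -1 - 3]
21. n12.off = 11  [b₀.ok - 14]
22. n12.ok = 4  [b₀.ok + b₁.ok - 15]
23. n16.acc = 4  [terminal]
24. n10.sig = 25  [g.acc + 21]
25. n19.acc = 28  [terminal]
26. n20.hot = true  [terminal]
27. n18.env = false  [c.hot == false]
28. n18.idx = false  [e.acc > 28]
29. n22.acc = 10  [terminal]
30. n23.ok = true  [terminal]
31. n24.hot = false  [terminal]
32. n21.env = true  [a.ok == true]
33. n21.idx = true  [c.hot == false]
34. n25.acc = -1  [terminal]
35. n17.env = false  [not S₂.idx]
36. n17.idx = true  [e.acc > -2]
37. n2.env = false  [not S₁.idx]
38. n2.idx = false  [S₁.idx == false]
39. n1.sig = 13  [13]
40. n0.env = true  [A.sig > 12]
41. n0.idx = false  [A.sig > 13]

false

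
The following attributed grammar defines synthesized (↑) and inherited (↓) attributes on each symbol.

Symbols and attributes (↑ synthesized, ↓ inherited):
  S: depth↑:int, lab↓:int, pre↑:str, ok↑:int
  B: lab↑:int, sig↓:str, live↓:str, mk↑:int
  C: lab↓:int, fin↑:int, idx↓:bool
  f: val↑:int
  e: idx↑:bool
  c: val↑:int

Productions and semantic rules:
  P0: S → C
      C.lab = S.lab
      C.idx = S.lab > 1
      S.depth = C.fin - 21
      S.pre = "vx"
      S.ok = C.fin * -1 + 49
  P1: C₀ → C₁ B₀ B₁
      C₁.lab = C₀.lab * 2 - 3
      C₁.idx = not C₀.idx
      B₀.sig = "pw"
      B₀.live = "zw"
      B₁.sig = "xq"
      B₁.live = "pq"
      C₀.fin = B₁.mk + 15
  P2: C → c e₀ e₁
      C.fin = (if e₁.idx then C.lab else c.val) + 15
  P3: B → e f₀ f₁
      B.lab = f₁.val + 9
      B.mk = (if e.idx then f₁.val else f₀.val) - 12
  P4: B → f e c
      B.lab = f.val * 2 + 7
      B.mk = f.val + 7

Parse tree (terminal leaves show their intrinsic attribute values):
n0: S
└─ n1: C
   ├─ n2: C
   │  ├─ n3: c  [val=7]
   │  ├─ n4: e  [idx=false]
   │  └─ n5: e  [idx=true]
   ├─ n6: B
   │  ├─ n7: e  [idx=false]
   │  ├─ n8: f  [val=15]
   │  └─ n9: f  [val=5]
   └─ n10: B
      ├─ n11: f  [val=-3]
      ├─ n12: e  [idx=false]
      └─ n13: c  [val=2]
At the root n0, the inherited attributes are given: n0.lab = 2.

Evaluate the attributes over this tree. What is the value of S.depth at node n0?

1. n0.lab = 2  [given at root]
2. n1.lab = 2  [S.lab]
3. n1.idx = true  [S.lab > 1]
4. n2.lab = 1  [C₀.lab * 2 - 3]
5. n2.idx = false  [not C₀.idx]
6. n3.val = 7  [terminal]
7. n4.idx = false  [terminal]
8. n5.idx = true  [terminal]
9. n2.fin = 16  [(if e₁.idx then C.lab else c.val) + 15]
10. n6.sig = "pw"  ["pw"]
11. n6.live = "zw"  ["zw"]
12. n7.idx = false  [terminal]
13. n8.val = 15  [terminal]
14. n9.val = 5  [terminal]
15. n6.lab = 14  [f₁.val + 9]
16. n6.mk = 3  [(if e.idx then f₁.val else f₀.val) - 12]
17. n10.sig = "xq"  ["xq"]
18. n10.live = "pq"  ["pq"]
19. n11.val = -3  [terminal]
20. n12.idx = false  [terminal]
21. n13.val = 2  [terminal]
22. n10.lab = 1  [f.val * 2 + 7]
23. n10.mk = 4  [f.val + 7]
24. n1.fin = 19  [B₁.mk + 15]
25. n0.depth = -2  [C.fin - 21]
26. n0.pre = "vx"  ["vx"]
27. n0.ok = 30  [C.fin * -1 + 49]

-2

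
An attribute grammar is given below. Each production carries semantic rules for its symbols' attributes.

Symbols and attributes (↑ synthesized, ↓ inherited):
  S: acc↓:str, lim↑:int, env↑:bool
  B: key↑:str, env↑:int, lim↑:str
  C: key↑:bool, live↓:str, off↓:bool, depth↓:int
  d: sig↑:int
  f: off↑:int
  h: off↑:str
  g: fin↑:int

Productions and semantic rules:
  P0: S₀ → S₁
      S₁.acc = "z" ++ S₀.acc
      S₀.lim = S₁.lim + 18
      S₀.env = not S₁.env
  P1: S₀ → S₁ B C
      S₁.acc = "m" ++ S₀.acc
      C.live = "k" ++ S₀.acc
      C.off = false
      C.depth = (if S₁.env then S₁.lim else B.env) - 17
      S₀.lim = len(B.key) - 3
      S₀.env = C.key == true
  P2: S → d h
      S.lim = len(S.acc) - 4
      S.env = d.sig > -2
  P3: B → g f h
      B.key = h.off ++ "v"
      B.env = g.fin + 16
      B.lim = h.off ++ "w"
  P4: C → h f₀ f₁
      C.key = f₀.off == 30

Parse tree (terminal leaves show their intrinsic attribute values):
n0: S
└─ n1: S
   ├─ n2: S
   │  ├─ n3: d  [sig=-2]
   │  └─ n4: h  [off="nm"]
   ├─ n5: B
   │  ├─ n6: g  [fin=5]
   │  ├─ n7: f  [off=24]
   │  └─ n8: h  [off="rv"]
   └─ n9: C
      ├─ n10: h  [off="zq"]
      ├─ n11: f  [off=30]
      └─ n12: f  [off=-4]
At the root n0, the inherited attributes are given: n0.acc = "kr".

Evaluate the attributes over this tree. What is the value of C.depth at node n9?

4

1. n0.acc = "kr"  [given at root]
2. n1.acc = "zkr"  ["z" ++ S₀.acc]
3. n2.acc = "mzkr"  ["m" ++ S₀.acc]
4. n3.sig = -2  [terminal]
5. n4.off = "nm"  [terminal]
6. n2.lim = 0  [len(S.acc) - 4]
7. n2.env = false  [d.sig > -2]
8. n6.fin = 5  [terminal]
9. n7.off = 24  [terminal]
10. n8.off = "rv"  [terminal]
11. n5.key = "rvv"  [h.off ++ "v"]
12. n5.env = 21  [g.fin + 16]
13. n5.lim = "rvw"  [h.off ++ "w"]
14. n9.live = "kzkr"  ["k" ++ S₀.acc]
15. n9.off = false  [false]
16. n9.depth = 4  [(if S₁.env then S₁.lim else B.env) - 17]
17. n10.off = "zq"  [terminal]
18. n11.off = 30  [terminal]
19. n12.off = -4  [terminal]
20. n9.key = true  [f₀.off == 30]
21. n1.lim = 0  [len(B.key) - 3]
22. n1.env = true  [C.key == true]
23. n0.lim = 18  [S₁.lim + 18]
24. n0.env = false  [not S₁.env]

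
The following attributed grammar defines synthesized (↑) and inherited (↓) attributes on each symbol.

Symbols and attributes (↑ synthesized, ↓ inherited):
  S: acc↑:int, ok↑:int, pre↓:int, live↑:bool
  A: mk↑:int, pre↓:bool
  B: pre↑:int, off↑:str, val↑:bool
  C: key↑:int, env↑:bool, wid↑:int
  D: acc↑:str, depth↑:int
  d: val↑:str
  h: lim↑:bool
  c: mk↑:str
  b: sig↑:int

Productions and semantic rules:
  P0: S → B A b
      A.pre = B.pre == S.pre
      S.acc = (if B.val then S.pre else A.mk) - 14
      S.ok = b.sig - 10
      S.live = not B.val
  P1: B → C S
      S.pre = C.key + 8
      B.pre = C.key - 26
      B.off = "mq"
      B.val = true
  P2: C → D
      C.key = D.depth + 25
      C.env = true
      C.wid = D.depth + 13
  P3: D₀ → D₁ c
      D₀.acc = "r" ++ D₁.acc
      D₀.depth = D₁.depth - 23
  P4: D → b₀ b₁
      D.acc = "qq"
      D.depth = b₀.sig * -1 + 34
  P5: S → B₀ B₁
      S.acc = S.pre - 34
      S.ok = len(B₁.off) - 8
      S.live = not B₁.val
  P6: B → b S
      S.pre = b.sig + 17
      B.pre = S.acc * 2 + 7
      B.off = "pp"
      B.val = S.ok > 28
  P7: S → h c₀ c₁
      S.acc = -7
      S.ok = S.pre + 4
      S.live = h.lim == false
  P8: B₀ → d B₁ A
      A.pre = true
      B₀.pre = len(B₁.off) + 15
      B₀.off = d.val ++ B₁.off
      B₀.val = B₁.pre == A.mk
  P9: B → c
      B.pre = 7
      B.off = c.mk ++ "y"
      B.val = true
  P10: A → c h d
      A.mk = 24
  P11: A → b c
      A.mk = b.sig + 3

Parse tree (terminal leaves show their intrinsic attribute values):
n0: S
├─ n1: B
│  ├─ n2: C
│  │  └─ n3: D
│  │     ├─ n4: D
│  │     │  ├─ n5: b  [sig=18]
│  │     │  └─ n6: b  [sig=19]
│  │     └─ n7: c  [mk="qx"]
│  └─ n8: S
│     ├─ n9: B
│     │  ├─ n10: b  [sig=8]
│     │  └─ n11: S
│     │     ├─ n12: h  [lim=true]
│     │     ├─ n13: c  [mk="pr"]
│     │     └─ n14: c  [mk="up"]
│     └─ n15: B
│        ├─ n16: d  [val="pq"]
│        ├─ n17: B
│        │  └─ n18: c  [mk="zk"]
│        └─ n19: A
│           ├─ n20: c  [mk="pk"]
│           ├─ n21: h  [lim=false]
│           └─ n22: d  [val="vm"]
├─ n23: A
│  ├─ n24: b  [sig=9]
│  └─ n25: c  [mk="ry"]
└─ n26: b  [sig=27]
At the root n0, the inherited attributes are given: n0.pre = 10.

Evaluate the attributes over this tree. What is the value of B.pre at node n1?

1. n0.pre = 10  [given at root]
2. n5.sig = 18  [terminal]
3. n6.sig = 19  [terminal]
4. n4.acc = "qq"  ["qq"]
5. n4.depth = 16  [b₀.sig * -1 + 34]
6. n7.mk = "qx"  [terminal]
7. n3.acc = "rqq"  ["r" ++ D₁.acc]
8. n3.depth = -7  [D₁.depth - 23]
9. n2.key = 18  [D.depth + 25]
10. n2.env = true  [true]
11. n2.wid = 6  [D.depth + 13]
12. n8.pre = 26  [C.key + 8]
13. n10.sig = 8  [terminal]
14. n11.pre = 25  [b.sig + 17]
15. n12.lim = true  [terminal]
16. n13.mk = "pr"  [terminal]
17. n14.mk = "up"  [terminal]
18. n11.acc = -7  [-7]
19. n11.ok = 29  [S.pre + 4]
20. n11.live = false  [h.lim == false]
21. n9.pre = -7  [S.acc * 2 + 7]
22. n9.off = "pp"  ["pp"]
23. n9.val = true  [S.ok > 28]
24. n16.val = "pq"  [terminal]
25. n18.mk = "zk"  [terminal]
26. n17.pre = 7  [7]
27. n17.off = "zky"  [c.mk ++ "y"]
28. n17.val = true  [true]
29. n19.pre = true  [true]
30. n20.mk = "pk"  [terminal]
31. n21.lim = false  [terminal]
32. n22.val = "vm"  [terminal]
33. n19.mk = 24  [24]
34. n15.pre = 18  [len(B₁.off) + 15]
35. n15.off = "pqzky"  [d.val ++ B₁.off]
36. n15.val = false  [B₁.pre == A.mk]
37. n8.acc = -8  [S.pre - 34]
38. n8.ok = -3  [len(B₁.off) - 8]
39. n8.live = true  [not B₁.val]
40. n1.pre = -8  [C.key - 26]
41. n1.off = "mq"  ["mq"]
42. n1.val = true  [true]
43. n23.pre = false  [B.pre == S.pre]
44. n24.sig = 9  [terminal]
45. n25.mk = "ry"  [terminal]
46. n23.mk = 12  [b.sig + 3]
47. n26.sig = 27  [terminal]
48. n0.acc = -4  [(if B.val then S.pre else A.mk) - 14]
49. n0.ok = 17  [b.sig - 10]
50. n0.live = false  [not B.val]

-8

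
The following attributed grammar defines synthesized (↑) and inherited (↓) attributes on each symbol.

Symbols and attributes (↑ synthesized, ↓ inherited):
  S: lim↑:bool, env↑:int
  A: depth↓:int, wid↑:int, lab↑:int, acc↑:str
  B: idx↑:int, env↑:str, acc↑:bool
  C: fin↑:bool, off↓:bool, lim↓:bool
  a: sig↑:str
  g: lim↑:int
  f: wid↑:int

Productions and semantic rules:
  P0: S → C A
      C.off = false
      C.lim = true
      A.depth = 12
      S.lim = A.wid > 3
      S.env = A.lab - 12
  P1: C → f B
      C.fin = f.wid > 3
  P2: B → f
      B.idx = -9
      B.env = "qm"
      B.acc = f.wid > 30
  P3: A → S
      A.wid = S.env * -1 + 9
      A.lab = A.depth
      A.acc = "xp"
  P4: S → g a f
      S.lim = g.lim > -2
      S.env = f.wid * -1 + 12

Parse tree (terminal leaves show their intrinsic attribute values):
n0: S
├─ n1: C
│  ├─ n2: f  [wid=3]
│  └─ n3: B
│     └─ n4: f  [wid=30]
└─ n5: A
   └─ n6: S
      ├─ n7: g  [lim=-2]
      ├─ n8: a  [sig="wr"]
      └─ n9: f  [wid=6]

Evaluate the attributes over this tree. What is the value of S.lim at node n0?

false

1. n1.off = false  [false]
2. n1.lim = true  [true]
3. n2.wid = 3  [terminal]
4. n4.wid = 30  [terminal]
5. n3.idx = -9  [-9]
6. n3.env = "qm"  ["qm"]
7. n3.acc = false  [f.wid > 30]
8. n1.fin = false  [f.wid > 3]
9. n5.depth = 12  [12]
10. n7.lim = -2  [terminal]
11. n8.sig = "wr"  [terminal]
12. n9.wid = 6  [terminal]
13. n6.lim = false  [g.lim > -2]
14. n6.env = 6  [f.wid * -1 + 12]
15. n5.wid = 3  [S.env * -1 + 9]
16. n5.lab = 12  [A.depth]
17. n5.acc = "xp"  ["xp"]
18. n0.lim = false  [A.wid > 3]
19. n0.env = 0  [A.lab - 12]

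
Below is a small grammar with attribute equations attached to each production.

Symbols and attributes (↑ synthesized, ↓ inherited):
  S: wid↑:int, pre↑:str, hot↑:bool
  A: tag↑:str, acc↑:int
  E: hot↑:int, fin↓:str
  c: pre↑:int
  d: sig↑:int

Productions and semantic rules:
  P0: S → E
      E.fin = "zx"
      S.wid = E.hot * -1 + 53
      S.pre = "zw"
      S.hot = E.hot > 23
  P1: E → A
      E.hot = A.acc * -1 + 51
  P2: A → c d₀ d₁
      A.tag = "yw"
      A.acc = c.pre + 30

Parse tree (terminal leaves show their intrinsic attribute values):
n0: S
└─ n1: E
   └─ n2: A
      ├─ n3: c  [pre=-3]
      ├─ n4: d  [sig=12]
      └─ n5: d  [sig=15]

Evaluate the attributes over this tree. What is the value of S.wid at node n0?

1. n1.fin = "zx"  ["zx"]
2. n3.pre = -3  [terminal]
3. n4.sig = 12  [terminal]
4. n5.sig = 15  [terminal]
5. n2.tag = "yw"  ["yw"]
6. n2.acc = 27  [c.pre + 30]
7. n1.hot = 24  [A.acc * -1 + 51]
8. n0.wid = 29  [E.hot * -1 + 53]
9. n0.pre = "zw"  ["zw"]
10. n0.hot = true  [E.hot > 23]

29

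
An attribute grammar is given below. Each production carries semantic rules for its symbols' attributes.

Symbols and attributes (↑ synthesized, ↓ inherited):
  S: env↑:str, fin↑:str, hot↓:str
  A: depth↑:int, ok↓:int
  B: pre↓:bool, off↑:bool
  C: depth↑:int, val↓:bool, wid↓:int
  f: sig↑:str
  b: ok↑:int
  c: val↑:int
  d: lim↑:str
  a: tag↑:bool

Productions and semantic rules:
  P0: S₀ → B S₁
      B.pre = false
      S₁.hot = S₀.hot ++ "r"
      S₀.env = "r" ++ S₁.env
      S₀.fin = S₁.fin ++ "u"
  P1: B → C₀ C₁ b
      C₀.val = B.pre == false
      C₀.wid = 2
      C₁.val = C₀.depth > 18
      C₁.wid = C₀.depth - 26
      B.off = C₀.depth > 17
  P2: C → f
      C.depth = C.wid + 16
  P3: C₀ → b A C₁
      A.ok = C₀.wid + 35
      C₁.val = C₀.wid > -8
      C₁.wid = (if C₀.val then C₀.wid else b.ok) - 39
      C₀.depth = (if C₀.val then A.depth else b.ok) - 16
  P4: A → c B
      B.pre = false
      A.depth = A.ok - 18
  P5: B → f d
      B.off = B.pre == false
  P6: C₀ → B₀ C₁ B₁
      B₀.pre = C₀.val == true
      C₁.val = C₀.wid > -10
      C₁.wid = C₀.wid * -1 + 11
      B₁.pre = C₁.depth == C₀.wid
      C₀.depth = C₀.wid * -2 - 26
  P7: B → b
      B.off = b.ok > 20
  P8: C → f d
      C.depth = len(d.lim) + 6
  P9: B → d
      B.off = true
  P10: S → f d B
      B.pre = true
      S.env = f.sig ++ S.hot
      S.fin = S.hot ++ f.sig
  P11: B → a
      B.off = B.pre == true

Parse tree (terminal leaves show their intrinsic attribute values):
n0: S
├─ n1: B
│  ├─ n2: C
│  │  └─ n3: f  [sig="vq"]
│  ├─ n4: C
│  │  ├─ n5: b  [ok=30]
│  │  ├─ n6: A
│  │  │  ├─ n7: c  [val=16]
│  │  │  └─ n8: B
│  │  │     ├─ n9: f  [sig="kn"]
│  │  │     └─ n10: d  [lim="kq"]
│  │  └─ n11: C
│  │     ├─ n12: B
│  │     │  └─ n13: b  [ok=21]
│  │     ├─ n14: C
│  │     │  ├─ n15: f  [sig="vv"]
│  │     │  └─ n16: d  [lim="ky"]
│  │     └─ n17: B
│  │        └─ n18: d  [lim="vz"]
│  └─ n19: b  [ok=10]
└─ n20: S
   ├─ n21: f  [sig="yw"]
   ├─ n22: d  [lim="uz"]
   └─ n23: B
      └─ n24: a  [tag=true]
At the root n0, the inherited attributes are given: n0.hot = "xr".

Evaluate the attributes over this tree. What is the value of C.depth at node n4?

1. n0.hot = "xr"  [given at root]
2. n1.pre = false  [false]
3. n2.val = true  [B.pre == false]
4. n2.wid = 2  [2]
5. n3.sig = "vq"  [terminal]
6. n2.depth = 18  [C.wid + 16]
7. n4.val = false  [C₀.depth > 18]
8. n4.wid = -8  [C₀.depth - 26]
9. n5.ok = 30  [terminal]
10. n6.ok = 27  [C₀.wid + 35]
11. n7.val = 16  [terminal]
12. n8.pre = false  [false]
13. n9.sig = "kn"  [terminal]
14. n10.lim = "kq"  [terminal]
15. n8.off = true  [B.pre == false]
16. n6.depth = 9  [A.ok - 18]
17. n11.val = false  [C₀.wid > -8]
18. n11.wid = -9  [(if C₀.val then C₀.wid else b.ok) - 39]
19. n12.pre = false  [C₀.val == true]
20. n13.ok = 21  [terminal]
21. n12.off = true  [b.ok > 20]
22. n14.val = true  [C₀.wid > -10]
23. n14.wid = 20  [C₀.wid * -1 + 11]
24. n15.sig = "vv"  [terminal]
25. n16.lim = "ky"  [terminal]
26. n14.depth = 8  [len(d.lim) + 6]
27. n17.pre = false  [C₁.depth == C₀.wid]
28. n18.lim = "vz"  [terminal]
29. n17.off = true  [true]
30. n11.depth = -8  [C₀.wid * -2 - 26]
31. n4.depth = 14  [(if C₀.val then A.depth else b.ok) - 16]
32. n19.ok = 10  [terminal]
33. n1.off = true  [C₀.depth > 17]
34. n20.hot = "xrr"  [S₀.hot ++ "r"]
35. n21.sig = "yw"  [terminal]
36. n22.lim = "uz"  [terminal]
37. n23.pre = true  [true]
38. n24.tag = true  [terminal]
39. n23.off = true  [B.pre == true]
40. n20.env = "ywxrr"  [f.sig ++ S.hot]
41. n20.fin = "xrryw"  [S.hot ++ f.sig]
42. n0.env = "rywxrr"  ["r" ++ S₁.env]
43. n0.fin = "xrrywu"  [S₁.fin ++ "u"]

14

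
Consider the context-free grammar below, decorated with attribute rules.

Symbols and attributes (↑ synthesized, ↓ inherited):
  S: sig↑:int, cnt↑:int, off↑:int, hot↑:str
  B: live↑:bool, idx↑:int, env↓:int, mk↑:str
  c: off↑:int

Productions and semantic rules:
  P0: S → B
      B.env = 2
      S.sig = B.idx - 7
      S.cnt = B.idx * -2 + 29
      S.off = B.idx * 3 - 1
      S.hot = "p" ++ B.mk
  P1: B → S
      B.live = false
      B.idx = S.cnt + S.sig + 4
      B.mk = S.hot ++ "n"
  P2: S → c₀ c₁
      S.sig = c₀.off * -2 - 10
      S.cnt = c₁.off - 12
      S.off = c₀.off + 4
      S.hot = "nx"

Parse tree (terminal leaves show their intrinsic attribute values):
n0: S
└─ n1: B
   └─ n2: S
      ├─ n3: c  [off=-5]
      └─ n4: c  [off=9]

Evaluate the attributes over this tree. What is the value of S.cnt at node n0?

27

1. n1.env = 2  [2]
2. n3.off = -5  [terminal]
3. n4.off = 9  [terminal]
4. n2.sig = 0  [c₀.off * -2 - 10]
5. n2.cnt = -3  [c₁.off - 12]
6. n2.off = -1  [c₀.off + 4]
7. n2.hot = "nx"  ["nx"]
8. n1.live = false  [false]
9. n1.idx = 1  [S.cnt + S.sig + 4]
10. n1.mk = "nxn"  [S.hot ++ "n"]
11. n0.sig = -6  [B.idx - 7]
12. n0.cnt = 27  [B.idx * -2 + 29]
13. n0.off = 2  [B.idx * 3 - 1]
14. n0.hot = "pnxn"  ["p" ++ B.mk]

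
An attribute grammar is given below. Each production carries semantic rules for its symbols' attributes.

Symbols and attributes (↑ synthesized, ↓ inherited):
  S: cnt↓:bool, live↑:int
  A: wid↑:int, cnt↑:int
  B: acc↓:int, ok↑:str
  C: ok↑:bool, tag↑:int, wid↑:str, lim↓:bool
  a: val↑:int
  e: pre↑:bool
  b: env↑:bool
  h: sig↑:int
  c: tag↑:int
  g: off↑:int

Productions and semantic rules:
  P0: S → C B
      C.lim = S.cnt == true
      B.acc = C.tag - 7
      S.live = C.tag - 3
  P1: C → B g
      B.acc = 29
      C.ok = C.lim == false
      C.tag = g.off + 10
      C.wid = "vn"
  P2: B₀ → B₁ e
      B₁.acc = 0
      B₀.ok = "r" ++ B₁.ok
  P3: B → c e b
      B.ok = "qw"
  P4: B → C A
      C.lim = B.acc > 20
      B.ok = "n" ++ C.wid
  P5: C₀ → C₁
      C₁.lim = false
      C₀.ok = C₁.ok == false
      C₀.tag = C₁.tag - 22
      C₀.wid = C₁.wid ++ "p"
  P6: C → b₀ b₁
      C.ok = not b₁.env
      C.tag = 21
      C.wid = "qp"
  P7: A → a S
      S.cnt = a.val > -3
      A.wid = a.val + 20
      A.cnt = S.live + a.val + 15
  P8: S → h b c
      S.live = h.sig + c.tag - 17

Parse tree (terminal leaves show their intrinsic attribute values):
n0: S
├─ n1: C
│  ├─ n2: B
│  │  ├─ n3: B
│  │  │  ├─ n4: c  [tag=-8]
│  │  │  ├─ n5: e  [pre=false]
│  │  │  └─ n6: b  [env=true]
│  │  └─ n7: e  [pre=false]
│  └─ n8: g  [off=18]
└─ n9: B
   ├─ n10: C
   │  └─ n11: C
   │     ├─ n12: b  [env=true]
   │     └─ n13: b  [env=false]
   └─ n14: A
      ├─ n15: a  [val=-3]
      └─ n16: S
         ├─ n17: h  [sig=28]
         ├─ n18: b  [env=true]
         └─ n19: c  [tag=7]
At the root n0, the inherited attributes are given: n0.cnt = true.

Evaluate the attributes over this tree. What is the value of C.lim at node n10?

1. n0.cnt = true  [given at root]
2. n1.lim = true  [S.cnt == true]
3. n2.acc = 29  [29]
4. n3.acc = 0  [0]
5. n4.tag = -8  [terminal]
6. n5.pre = false  [terminal]
7. n6.env = true  [terminal]
8. n3.ok = "qw"  ["qw"]
9. n7.pre = false  [terminal]
10. n2.ok = "rqw"  ["r" ++ B₁.ok]
11. n8.off = 18  [terminal]
12. n1.ok = false  [C.lim == false]
13. n1.tag = 28  [g.off + 10]
14. n1.wid = "vn"  ["vn"]
15. n9.acc = 21  [C.tag - 7]
16. n10.lim = true  [B.acc > 20]
17. n11.lim = false  [false]
18. n12.env = true  [terminal]
19. n13.env = false  [terminal]
20. n11.ok = true  [not b₁.env]
21. n11.tag = 21  [21]
22. n11.wid = "qp"  ["qp"]
23. n10.ok = false  [C₁.ok == false]
24. n10.tag = -1  [C₁.tag - 22]
25. n10.wid = "qpp"  [C₁.wid ++ "p"]
26. n15.val = -3  [terminal]
27. n16.cnt = false  [a.val > -3]
28. n17.sig = 28  [terminal]
29. n18.env = true  [terminal]
30. n19.tag = 7  [terminal]
31. n16.live = 18  [h.sig + c.tag - 17]
32. n14.wid = 17  [a.val + 20]
33. n14.cnt = 30  [S.live + a.val + 15]
34. n9.ok = "nqpp"  ["n" ++ C.wid]
35. n0.live = 25  [C.tag - 3]

true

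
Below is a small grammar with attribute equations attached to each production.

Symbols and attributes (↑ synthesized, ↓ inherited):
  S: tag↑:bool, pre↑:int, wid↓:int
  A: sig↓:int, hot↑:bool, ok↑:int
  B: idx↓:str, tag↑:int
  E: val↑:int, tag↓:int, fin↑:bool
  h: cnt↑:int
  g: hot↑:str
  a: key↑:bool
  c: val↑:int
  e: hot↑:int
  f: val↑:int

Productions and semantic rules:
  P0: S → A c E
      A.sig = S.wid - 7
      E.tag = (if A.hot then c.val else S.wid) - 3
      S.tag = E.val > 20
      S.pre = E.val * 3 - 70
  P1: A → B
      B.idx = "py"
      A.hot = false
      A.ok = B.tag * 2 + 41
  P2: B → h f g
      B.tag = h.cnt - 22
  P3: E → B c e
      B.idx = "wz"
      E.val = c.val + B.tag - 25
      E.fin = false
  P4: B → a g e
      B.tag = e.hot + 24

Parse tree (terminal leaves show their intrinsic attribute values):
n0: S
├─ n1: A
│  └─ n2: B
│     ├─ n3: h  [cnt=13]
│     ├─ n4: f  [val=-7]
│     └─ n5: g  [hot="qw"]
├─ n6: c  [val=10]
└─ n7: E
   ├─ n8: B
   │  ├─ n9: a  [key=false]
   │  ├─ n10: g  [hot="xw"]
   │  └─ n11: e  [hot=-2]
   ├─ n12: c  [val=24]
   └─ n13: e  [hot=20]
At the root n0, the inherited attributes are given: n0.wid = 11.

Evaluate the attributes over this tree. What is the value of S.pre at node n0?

1. n0.wid = 11  [given at root]
2. n1.sig = 4  [S.wid - 7]
3. n2.idx = "py"  ["py"]
4. n3.cnt = 13  [terminal]
5. n4.val = -7  [terminal]
6. n5.hot = "qw"  [terminal]
7. n2.tag = -9  [h.cnt - 22]
8. n1.hot = false  [false]
9. n1.ok = 23  [B.tag * 2 + 41]
10. n6.val = 10  [terminal]
11. n7.tag = 8  [(if A.hot then c.val else S.wid) - 3]
12. n8.idx = "wz"  ["wz"]
13. n9.key = false  [terminal]
14. n10.hot = "xw"  [terminal]
15. n11.hot = -2  [terminal]
16. n8.tag = 22  [e.hot + 24]
17. n12.val = 24  [terminal]
18. n13.hot = 20  [terminal]
19. n7.val = 21  [c.val + B.tag - 25]
20. n7.fin = false  [false]
21. n0.tag = true  [E.val > 20]
22. n0.pre = -7  [E.val * 3 - 70]

-7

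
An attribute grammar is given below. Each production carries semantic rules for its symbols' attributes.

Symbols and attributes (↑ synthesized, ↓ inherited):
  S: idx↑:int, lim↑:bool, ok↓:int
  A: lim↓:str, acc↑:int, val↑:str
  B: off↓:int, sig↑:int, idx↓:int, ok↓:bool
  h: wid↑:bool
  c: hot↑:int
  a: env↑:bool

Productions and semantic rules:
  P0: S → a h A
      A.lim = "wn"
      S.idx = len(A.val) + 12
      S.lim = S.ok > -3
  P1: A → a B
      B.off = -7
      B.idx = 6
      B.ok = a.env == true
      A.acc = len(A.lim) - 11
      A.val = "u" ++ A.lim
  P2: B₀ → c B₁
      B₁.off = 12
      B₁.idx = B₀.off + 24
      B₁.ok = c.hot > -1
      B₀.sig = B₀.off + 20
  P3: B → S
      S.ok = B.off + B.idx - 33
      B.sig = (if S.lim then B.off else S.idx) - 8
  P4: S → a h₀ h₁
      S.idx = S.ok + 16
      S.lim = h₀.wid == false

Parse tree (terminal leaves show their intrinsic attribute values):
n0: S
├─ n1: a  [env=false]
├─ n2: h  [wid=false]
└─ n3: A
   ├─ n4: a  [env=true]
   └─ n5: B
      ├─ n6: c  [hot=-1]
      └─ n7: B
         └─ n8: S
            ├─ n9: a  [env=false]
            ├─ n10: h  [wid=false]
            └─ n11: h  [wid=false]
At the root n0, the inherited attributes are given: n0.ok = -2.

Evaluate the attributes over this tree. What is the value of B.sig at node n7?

1. n0.ok = -2  [given at root]
2. n1.env = false  [terminal]
3. n2.wid = false  [terminal]
4. n3.lim = "wn"  ["wn"]
5. n4.env = true  [terminal]
6. n5.off = -7  [-7]
7. n5.idx = 6  [6]
8. n5.ok = true  [a.env == true]
9. n6.hot = -1  [terminal]
10. n7.off = 12  [12]
11. n7.idx = 17  [B₀.off + 24]
12. n7.ok = false  [c.hot > -1]
13. n8.ok = -4  [B.off + B.idx - 33]
14. n9.env = false  [terminal]
15. n10.wid = false  [terminal]
16. n11.wid = false  [terminal]
17. n8.idx = 12  [S.ok + 16]
18. n8.lim = true  [h₀.wid == false]
19. n7.sig = 4  [(if S.lim then B.off else S.idx) - 8]
20. n5.sig = 13  [B₀.off + 20]
21. n3.acc = -9  [len(A.lim) - 11]
22. n3.val = "uwn"  ["u" ++ A.lim]
23. n0.idx = 15  [len(A.val) + 12]
24. n0.lim = true  [S.ok > -3]

4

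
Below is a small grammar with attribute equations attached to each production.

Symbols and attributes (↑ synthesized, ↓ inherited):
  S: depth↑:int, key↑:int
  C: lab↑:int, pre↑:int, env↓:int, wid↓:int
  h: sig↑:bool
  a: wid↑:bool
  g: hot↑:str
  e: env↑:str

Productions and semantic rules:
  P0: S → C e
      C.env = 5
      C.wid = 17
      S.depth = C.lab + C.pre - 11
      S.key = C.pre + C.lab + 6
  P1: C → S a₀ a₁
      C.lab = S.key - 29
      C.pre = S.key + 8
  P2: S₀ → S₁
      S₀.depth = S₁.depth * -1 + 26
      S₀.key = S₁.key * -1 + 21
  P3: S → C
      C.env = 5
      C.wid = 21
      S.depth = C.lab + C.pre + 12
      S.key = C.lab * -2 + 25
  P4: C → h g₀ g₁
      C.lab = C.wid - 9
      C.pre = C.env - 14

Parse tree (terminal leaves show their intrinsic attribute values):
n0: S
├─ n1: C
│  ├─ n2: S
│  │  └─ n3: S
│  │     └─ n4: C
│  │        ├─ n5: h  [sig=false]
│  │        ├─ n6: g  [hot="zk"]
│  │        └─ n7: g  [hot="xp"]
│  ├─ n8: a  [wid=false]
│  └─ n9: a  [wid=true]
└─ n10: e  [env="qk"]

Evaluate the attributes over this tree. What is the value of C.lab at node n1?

1. n1.env = 5  [5]
2. n1.wid = 17  [17]
3. n4.env = 5  [5]
4. n4.wid = 21  [21]
5. n5.sig = false  [terminal]
6. n6.hot = "zk"  [terminal]
7. n7.hot = "xp"  [terminal]
8. n4.lab = 12  [C.wid - 9]
9. n4.pre = -9  [C.env - 14]
10. n3.depth = 15  [C.lab + C.pre + 12]
11. n3.key = 1  [C.lab * -2 + 25]
12. n2.depth = 11  [S₁.depth * -1 + 26]
13. n2.key = 20  [S₁.key * -1 + 21]
14. n8.wid = false  [terminal]
15. n9.wid = true  [terminal]
16. n1.lab = -9  [S.key - 29]
17. n1.pre = 28  [S.key + 8]
18. n10.env = "qk"  [terminal]
19. n0.depth = 8  [C.lab + C.pre - 11]
20. n0.key = 25  [C.pre + C.lab + 6]

-9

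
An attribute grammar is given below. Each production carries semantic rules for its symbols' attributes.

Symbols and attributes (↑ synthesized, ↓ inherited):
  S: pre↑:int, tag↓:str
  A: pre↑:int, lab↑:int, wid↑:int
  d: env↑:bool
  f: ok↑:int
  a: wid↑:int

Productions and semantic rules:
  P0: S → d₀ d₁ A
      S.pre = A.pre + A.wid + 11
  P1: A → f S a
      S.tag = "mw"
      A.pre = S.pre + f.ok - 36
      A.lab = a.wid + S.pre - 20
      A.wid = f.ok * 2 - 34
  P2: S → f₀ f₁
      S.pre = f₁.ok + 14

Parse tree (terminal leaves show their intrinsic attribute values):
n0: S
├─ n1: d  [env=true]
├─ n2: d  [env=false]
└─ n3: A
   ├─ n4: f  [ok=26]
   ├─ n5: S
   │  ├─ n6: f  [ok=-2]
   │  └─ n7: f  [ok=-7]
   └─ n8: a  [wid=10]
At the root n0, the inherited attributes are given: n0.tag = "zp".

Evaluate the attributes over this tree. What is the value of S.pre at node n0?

26

1. n0.tag = "zp"  [given at root]
2. n1.env = true  [terminal]
3. n2.env = false  [terminal]
4. n4.ok = 26  [terminal]
5. n5.tag = "mw"  ["mw"]
6. n6.ok = -2  [terminal]
7. n7.ok = -7  [terminal]
8. n5.pre = 7  [f₁.ok + 14]
9. n8.wid = 10  [terminal]
10. n3.pre = -3  [S.pre + f.ok - 36]
11. n3.lab = -3  [a.wid + S.pre - 20]
12. n3.wid = 18  [f.ok * 2 - 34]
13. n0.pre = 26  [A.pre + A.wid + 11]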